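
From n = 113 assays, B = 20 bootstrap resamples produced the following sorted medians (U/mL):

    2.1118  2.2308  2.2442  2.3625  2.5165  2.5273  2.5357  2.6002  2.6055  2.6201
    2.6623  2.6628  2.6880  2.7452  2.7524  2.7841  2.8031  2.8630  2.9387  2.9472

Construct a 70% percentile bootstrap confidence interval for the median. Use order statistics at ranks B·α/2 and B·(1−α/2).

α = 0.30; lower rank = 20 × 0.150 = 3; upper rank = 20 × 0.850 = 17.
The 3rd smallest replicate is 2.2442; the 17th is 2.8031.

(2.2442, 2.8031)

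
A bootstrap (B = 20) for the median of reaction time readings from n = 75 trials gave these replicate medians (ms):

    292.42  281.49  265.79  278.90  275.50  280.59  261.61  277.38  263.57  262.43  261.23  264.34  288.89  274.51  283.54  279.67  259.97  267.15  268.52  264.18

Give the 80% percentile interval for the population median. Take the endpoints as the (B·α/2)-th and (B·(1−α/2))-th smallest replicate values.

(261.23, 283.54)

Sorted replicates: 259.97, 261.23, 261.61, 262.43, 263.57, 264.18, 264.34, 265.79, 267.15, 268.52, 274.51, 275.50, 277.38, 278.90, 279.67, 280.59, 281.49, 283.54, 288.89, 292.42
α = 0.20; lower rank = 20 × 0.100 = 2; upper rank = 20 × 0.900 = 18.
The 2nd smallest replicate is 261.23; the 18th is 283.54.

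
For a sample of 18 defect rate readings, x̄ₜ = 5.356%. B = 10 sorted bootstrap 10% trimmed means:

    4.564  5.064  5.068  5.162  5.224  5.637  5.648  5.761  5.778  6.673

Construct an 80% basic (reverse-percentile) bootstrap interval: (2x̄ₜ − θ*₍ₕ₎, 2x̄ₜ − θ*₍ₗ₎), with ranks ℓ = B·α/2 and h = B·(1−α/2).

(4.934, 6.148)

Percentile endpoints at ranks 1 and 9: θ*₍1₎ = 4.564, θ*₍9₎ = 5.778.
Basic interval reflects these around x̄ₜ:
  lower = 2 × 5.356 − 5.778 = 4.934
  upper = 2 × 5.356 − 4.564 = 6.148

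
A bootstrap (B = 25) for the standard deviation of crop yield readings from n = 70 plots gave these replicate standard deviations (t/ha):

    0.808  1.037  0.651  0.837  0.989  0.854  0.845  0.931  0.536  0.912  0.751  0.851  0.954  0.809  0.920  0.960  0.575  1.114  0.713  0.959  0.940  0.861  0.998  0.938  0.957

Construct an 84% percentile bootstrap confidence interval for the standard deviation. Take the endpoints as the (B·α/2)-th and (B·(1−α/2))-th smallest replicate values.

(0.575, 0.998)

Sorted replicates: 0.536, 0.575, 0.651, 0.713, 0.751, 0.808, 0.809, 0.837, 0.845, 0.851, 0.854, 0.861, 0.912, 0.920, 0.931, 0.938, 0.940, 0.954, 0.957, 0.959, 0.960, 0.989, 0.998, 1.037, 1.114
α = 0.16; lower rank = 25 × 0.080 = 2; upper rank = 25 × 0.920 = 23.
The 2nd smallest replicate is 0.575; the 23rd is 0.998.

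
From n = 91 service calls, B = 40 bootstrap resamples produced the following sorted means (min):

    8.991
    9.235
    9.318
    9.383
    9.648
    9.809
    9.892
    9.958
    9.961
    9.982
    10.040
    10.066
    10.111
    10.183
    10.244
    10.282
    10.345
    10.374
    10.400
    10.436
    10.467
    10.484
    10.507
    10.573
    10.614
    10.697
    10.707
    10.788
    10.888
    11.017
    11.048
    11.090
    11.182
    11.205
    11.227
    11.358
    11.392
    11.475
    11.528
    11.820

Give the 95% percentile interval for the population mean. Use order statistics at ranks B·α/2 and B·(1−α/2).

(8.991, 11.528)

α = 0.05; lower rank = 40 × 0.025 = 1; upper rank = 40 × 0.975 = 39.
The 1st smallest replicate is 8.991; the 39th is 11.528.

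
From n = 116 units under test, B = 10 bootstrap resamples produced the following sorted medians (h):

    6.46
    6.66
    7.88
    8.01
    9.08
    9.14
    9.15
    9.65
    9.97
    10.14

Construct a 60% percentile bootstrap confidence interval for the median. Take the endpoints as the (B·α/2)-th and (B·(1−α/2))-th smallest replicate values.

(6.66, 9.65)

α = 0.40; lower rank = 10 × 0.200 = 2; upper rank = 10 × 0.800 = 8.
The 2nd smallest replicate is 6.66; the 8th is 9.65.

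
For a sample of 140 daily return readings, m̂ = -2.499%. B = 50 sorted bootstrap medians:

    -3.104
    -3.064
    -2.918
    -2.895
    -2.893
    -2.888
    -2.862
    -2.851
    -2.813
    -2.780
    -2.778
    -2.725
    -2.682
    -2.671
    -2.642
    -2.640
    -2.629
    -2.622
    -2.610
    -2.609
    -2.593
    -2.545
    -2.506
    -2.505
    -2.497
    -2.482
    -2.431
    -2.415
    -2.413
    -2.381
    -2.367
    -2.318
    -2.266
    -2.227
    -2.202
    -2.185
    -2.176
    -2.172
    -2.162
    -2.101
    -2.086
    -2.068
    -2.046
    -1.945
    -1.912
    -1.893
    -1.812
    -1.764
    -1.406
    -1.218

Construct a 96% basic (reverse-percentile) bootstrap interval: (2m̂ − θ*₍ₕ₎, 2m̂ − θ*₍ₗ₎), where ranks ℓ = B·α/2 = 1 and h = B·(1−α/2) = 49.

(-3.592, -1.894)

Percentile endpoints at ranks 1 and 49: θ*₍1₎ = -3.104, θ*₍49₎ = -1.406.
Basic interval reflects these around m̂:
  lower = 2 × -2.499 − -1.406 = -3.592
  upper = 2 × -2.499 − -3.104 = -1.894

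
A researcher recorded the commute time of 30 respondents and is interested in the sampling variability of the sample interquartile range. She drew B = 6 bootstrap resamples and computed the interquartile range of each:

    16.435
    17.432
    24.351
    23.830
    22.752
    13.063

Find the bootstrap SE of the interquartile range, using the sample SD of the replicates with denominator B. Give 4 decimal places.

SE* = 4.2395

Bootstrap SE is the standard deviation of the 6 replicate interquartile ranges.
Mean of replicates: (16.435 + 17.432 + 24.351 + 23.830 + 22.752 + 13.063) / 6 = 117.86300 / 6 = 19.64383
Sum of squared deviations: (−3.20883)² + (−2.21183)² + (+4.70717)² + (+4.18617)² + (+3.10817)² + (−6.58083)² = 107.83829
Variance = 107.83829 / 6 = 17.97305
SE* = √17.97305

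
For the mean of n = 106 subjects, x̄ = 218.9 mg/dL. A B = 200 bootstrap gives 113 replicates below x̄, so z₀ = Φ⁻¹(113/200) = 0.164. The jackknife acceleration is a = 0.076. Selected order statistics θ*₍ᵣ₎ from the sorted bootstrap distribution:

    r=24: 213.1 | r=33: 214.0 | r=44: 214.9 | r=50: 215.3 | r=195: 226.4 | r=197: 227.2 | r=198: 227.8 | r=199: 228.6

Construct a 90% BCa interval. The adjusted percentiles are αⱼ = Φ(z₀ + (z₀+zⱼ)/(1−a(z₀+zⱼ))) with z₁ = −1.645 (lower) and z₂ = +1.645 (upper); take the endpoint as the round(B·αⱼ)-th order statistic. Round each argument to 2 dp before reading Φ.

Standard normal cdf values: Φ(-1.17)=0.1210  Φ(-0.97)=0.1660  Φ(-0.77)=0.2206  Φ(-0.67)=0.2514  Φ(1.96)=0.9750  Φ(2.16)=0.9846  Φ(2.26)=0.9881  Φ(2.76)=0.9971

(213.1, 227.8)

Lower: z₀ + z₁ = 0.164 + (-1.645) = -1.481; 1 − a(z₀+z₁) = 1 − (0.076)(-1.481) = 1.1126; argument = 0.164 + (-1.481)/1.1126 = -1.1672 → -1.17.
α₁ = Φ(-1.17) = 0.1210; rank = round(200 × 0.1210) = 24; θ*₍24₎ = 213.1.
Upper: z₀ + z₂ = 1.809; 1 − a(z₀+z₂) = 0.8625; argument = 2.2614 → 2.26; α₂ = 0.9881; rank = 198; θ*₍198₎ = 227.8.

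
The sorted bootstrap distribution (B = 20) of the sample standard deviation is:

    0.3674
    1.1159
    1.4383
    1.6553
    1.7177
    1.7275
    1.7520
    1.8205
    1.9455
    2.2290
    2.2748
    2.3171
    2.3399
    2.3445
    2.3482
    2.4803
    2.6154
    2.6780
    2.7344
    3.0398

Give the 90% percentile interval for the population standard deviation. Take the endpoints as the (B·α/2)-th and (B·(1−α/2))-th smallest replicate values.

α = 0.10; lower rank = 20 × 0.050 = 1; upper rank = 20 × 0.950 = 19.
The 1st smallest replicate is 0.3674; the 19th is 2.7344.

(0.3674, 2.7344)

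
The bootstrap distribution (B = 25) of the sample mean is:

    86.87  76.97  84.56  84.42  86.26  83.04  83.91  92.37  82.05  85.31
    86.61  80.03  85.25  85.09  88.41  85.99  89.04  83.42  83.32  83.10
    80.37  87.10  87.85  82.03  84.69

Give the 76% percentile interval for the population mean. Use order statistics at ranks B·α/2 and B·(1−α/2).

(80.37, 87.85)

Sorted replicates: 76.97, 80.03, 80.37, 82.03, 82.05, 83.04, 83.10, 83.32, 83.42, 83.91, 84.42, 84.56, 84.69, 85.09, 85.25, 85.31, 85.99, 86.26, 86.61, 86.87, 87.10, 87.85, 88.41, 89.04, 92.37
α = 0.24; lower rank = 25 × 0.120 = 3; upper rank = 25 × 0.880 = 22.
The 3rd smallest replicate is 80.37; the 22nd is 87.85.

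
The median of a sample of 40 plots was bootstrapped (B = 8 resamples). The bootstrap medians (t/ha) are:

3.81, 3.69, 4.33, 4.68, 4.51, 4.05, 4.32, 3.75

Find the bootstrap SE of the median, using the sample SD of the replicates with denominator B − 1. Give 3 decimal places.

Bootstrap SE is the standard deviation of the 8 replicate medians.
Mean of replicates: (3.81 + 3.69 + 4.33 + 4.68 + 4.51 + 4.05 + 4.32 + 3.75) / 8 = 33.1400 / 8 = 4.1425
Sum of squared deviations: (−0.3325)² + (−0.4525)² + (+0.1875)² + (+0.5375)² + (+0.3675)² + (−0.0925)² + (+0.1775)² + (−0.3925)² = 0.9685
Variance = 0.9685 / 7 = 0.1384
SE* = √0.1384

SE* = 0.372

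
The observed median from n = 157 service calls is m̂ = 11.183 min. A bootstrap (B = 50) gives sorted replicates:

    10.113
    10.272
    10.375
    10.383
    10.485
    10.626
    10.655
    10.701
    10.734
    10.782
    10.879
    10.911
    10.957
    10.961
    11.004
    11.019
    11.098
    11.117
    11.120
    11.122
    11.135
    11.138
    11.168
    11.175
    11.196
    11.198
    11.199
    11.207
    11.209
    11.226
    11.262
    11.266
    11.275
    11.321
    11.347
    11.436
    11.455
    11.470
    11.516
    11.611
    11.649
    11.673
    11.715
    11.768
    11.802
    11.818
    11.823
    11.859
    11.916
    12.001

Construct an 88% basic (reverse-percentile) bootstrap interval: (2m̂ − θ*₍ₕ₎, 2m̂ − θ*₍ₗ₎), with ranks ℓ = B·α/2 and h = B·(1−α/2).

Percentile endpoints at ranks 3 and 47: θ*₍3₎ = 10.375, θ*₍47₎ = 11.823.
Basic interval reflects these around m̂:
  lower = 2 × 11.183 − 11.823 = 10.543
  upper = 2 × 11.183 − 10.375 = 11.991

(10.543, 11.991)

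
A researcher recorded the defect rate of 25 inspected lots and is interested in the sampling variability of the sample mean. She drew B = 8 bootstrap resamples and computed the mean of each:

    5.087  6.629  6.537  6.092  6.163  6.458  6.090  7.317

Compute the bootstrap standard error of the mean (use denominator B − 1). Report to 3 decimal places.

SE* = 0.633

Bootstrap SE is the standard deviation of the 8 replicate means.
Mean of replicates: (5.087 + 6.629 + 6.537 + 6.092 + 6.163 + 6.458 + 6.090 + 7.317) / 8 = 50.3730 / 8 = 6.2966
Sum of squared deviations: (−1.2096)² + (+0.3324)² + (+0.2404)² + (−0.2046)² + (−0.1336)² + (+0.1614)² + (−0.2066)² + (+1.0204)² = 2.8011
Variance = 2.8011 / 7 = 0.4002
SE* = √0.4002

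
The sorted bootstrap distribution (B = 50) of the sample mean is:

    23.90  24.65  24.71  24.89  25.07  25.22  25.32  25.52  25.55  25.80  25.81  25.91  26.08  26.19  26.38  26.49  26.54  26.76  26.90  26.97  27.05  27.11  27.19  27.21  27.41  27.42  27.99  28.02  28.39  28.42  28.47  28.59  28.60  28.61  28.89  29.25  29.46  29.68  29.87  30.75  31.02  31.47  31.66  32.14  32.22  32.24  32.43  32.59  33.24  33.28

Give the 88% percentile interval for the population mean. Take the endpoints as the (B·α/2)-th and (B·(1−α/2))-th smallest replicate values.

α = 0.12; lower rank = 50 × 0.060 = 3; upper rank = 50 × 0.940 = 47.
The 3rd smallest replicate is 24.71; the 47th is 32.43.

(24.71, 32.43)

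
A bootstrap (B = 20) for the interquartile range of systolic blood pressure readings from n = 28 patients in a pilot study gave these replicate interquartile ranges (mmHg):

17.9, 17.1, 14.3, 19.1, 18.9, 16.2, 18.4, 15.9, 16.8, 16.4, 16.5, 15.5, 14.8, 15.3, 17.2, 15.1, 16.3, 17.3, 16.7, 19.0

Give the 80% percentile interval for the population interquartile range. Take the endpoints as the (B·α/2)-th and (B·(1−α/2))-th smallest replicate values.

(14.8, 18.9)

Sorted replicates: 14.3, 14.8, 15.1, 15.3, 15.5, 15.9, 16.2, 16.3, 16.4, 16.5, 16.7, 16.8, 17.1, 17.2, 17.3, 17.9, 18.4, 18.9, 19.0, 19.1
α = 0.20; lower rank = 20 × 0.100 = 2; upper rank = 20 × 0.900 = 18.
The 2nd smallest replicate is 14.8; the 18th is 18.9.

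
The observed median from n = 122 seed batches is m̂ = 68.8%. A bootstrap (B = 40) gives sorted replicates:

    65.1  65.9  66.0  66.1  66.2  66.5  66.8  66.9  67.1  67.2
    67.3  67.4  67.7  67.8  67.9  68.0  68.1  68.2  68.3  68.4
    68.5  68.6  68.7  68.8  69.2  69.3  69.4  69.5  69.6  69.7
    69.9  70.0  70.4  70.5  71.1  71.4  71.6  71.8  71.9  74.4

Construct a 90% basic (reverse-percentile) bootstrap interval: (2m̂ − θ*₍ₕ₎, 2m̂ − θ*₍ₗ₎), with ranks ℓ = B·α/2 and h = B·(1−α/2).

Percentile endpoints at ranks 2 and 38: θ*₍2₎ = 65.9, θ*₍38₎ = 71.8.
Basic interval reflects these around m̂:
  lower = 2 × 68.8 − 71.8 = 65.8
  upper = 2 × 68.8 − 65.9 = 71.7

(65.8, 71.7)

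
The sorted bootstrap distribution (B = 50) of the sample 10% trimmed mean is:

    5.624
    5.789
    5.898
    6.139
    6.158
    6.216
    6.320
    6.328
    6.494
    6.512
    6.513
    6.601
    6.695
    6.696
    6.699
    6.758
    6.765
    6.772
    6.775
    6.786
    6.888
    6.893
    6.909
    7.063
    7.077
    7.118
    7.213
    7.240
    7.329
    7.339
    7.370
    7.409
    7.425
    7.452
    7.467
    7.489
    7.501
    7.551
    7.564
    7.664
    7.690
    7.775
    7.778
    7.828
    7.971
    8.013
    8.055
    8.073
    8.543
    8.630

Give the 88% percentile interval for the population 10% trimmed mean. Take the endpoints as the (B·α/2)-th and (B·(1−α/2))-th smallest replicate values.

(5.898, 8.055)

α = 0.12; lower rank = 50 × 0.060 = 3; upper rank = 50 × 0.940 = 47.
The 3rd smallest replicate is 5.898; the 47th is 8.055.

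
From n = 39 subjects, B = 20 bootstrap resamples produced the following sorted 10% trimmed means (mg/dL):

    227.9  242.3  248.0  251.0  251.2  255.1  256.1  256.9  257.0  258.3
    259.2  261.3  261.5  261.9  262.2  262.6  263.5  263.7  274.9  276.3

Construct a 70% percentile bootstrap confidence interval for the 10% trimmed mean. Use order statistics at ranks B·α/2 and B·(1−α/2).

α = 0.30; lower rank = 20 × 0.150 = 3; upper rank = 20 × 0.850 = 17.
The 3rd smallest replicate is 248.0; the 17th is 263.5.

(248.0, 263.5)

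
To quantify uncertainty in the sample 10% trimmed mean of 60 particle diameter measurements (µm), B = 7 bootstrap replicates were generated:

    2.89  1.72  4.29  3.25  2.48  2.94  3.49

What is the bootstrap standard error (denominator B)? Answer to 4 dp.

Bootstrap SE is the standard deviation of the 7 replicate 10% trimmed means.
Mean of replicates: (2.89 + 1.72 + 4.29 + 3.25 + 2.48 + 2.94 + 3.49) / 7 = 21.06000 / 7 = 3.00857
Sum of squared deviations: (−0.11857)² + (−1.28857)² + (+1.28143)² + (+0.24143)² + (−0.52857)² + (−0.06857)² + (+0.48143)² = 3.89069
Variance = 3.89069 / 7 = 0.55581
SE* = √0.55581

SE* = 0.7455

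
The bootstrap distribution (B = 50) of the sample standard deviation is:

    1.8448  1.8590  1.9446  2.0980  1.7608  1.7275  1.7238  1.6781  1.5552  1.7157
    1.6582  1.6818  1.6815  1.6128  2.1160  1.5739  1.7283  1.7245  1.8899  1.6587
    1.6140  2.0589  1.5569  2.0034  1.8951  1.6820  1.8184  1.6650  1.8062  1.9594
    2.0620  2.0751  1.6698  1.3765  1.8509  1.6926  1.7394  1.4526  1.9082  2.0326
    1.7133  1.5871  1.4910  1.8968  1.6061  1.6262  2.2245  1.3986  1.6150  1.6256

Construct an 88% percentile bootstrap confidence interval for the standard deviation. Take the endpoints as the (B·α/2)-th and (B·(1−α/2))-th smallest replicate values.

Sorted replicates: 1.3765, 1.3986, 1.4526, 1.4910, 1.5552, 1.5569, 1.5739, 1.5871, 1.6061, 1.6128, 1.6140, 1.6150, 1.6256, 1.6262, 1.6582, 1.6587, 1.6650, 1.6698, 1.6781, 1.6815, 1.6818, 1.6820, 1.6926, 1.7133, 1.7157, 1.7238, 1.7245, 1.7275, 1.7283, 1.7394, 1.7608, 1.8062, 1.8184, 1.8448, 1.8509, 1.8590, 1.8899, 1.8951, 1.8968, 1.9082, 1.9446, 1.9594, 2.0034, 2.0326, 2.0589, 2.0620, 2.0751, 2.0980, 2.1160, 2.2245
α = 0.12; lower rank = 50 × 0.060 = 3; upper rank = 50 × 0.940 = 47.
The 3rd smallest replicate is 1.4526; the 47th is 2.0751.

(1.4526, 2.0751)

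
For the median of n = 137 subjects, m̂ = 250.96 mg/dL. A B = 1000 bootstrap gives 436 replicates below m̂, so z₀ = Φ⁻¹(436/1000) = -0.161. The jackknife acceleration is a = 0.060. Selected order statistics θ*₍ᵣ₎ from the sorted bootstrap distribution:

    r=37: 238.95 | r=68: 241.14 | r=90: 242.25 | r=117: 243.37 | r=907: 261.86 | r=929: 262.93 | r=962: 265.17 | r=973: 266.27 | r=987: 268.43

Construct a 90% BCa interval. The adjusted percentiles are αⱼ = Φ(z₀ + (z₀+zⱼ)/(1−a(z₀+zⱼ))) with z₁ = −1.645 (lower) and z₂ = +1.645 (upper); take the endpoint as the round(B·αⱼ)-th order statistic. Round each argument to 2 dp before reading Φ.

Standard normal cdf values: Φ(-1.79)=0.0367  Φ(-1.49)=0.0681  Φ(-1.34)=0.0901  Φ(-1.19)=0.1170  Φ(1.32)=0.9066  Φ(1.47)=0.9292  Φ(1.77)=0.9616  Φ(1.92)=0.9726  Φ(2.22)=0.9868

(238.95, 262.93)

Lower: z₀ + z₁ = -0.161 + (-1.645) = -1.806; 1 − a(z₀+z₁) = 1 − (0.060)(-1.806) = 1.1084; argument = -0.161 + (-1.806)/1.1084 = -1.7904 → -1.79.
α₁ = Φ(-1.79) = 0.0367; rank = round(1000 × 0.0367) = 37; θ*₍37₎ = 238.95.
Upper: z₀ + z₂ = 1.484; 1 − a(z₀+z₂) = 0.9110; argument = 1.4681 → 1.47; α₂ = 0.9292; rank = 929; θ*₍929₎ = 262.93.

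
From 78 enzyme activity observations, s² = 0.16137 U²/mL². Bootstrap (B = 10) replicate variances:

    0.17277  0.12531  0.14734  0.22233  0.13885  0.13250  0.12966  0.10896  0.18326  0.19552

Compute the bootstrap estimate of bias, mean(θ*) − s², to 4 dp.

mean(θ*) = (0.17277 + 0.12531 + 0.14734 + 0.22233 + 0.13885 + 0.13250 + 0.12966 + 0.10896 + 0.18326 + 0.19552) / 10 = 0.15565
bias = 0.15565 − 0.16137

bias = −0.0057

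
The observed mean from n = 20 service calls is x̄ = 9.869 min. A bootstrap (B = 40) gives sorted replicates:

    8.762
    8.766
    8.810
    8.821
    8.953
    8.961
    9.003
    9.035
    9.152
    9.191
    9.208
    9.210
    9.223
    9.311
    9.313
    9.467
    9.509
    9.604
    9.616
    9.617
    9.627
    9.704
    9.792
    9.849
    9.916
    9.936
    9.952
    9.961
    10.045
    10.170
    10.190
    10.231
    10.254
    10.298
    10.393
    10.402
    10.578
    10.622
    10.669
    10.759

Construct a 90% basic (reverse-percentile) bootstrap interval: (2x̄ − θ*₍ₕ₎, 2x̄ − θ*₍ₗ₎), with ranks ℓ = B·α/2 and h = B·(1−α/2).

Percentile endpoints at ranks 2 and 38: θ*₍2₎ = 8.766, θ*₍38₎ = 10.622.
Basic interval reflects these around x̄:
  lower = 2 × 9.869 − 10.622 = 9.116
  upper = 2 × 9.869 − 8.766 = 10.972

(9.116, 10.972)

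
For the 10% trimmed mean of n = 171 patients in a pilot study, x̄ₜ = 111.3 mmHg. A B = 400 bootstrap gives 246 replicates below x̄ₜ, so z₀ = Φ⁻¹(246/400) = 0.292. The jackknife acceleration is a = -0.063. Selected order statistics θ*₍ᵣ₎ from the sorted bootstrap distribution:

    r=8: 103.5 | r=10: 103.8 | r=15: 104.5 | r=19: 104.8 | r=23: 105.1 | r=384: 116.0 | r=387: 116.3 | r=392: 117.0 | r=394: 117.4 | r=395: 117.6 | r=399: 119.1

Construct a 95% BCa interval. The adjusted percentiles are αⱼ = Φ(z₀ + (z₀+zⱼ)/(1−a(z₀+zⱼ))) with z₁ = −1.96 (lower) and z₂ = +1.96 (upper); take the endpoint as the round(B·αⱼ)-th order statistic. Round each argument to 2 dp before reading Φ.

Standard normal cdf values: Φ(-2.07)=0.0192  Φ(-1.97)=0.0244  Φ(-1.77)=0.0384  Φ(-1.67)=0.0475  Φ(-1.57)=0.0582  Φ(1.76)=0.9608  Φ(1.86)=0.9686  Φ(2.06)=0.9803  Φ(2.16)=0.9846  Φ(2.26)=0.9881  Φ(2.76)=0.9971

Lower: z₀ + z₁ = 0.292 + (-1.960) = -1.668; 1 − a(z₀+z₁) = 1 − (-0.063)(-1.668) = 0.8949; argument = 0.292 + (-1.668)/0.8949 = -1.5719 → -1.57.
α₁ = Φ(-1.57) = 0.0582; rank = round(400 × 0.0582) = 23; θ*₍23₎ = 105.1.
Upper: z₀ + z₂ = 2.252; 1 − a(z₀+z₂) = 1.1419; argument = 2.2642 → 2.26; α₂ = 0.9881; rank = 395; θ*₍395₎ = 117.6.

(105.1, 117.6)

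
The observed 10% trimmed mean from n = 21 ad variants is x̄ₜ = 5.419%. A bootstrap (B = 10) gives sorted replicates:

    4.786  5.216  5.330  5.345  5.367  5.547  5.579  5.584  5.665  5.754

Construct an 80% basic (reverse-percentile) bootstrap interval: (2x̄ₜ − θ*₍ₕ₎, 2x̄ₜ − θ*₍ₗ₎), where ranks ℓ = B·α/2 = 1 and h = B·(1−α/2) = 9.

(5.173, 6.052)

Percentile endpoints at ranks 1 and 9: θ*₍1₎ = 4.786, θ*₍9₎ = 5.665.
Basic interval reflects these around x̄ₜ:
  lower = 2 × 5.419 − 5.665 = 5.173
  upper = 2 × 5.419 − 4.786 = 6.052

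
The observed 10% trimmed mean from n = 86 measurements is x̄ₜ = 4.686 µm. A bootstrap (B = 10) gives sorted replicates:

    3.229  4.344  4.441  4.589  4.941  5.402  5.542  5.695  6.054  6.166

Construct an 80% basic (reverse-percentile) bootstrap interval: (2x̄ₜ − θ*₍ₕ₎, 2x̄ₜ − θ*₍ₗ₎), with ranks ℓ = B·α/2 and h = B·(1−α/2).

Percentile endpoints at ranks 1 and 9: θ*₍1₎ = 3.229, θ*₍9₎ = 6.054.
Basic interval reflects these around x̄ₜ:
  lower = 2 × 4.686 − 6.054 = 3.318
  upper = 2 × 4.686 − 3.229 = 6.143

(3.318, 6.143)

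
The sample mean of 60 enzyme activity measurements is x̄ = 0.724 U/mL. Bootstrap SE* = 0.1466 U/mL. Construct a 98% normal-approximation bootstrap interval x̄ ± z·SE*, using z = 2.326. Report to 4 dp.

(0.3830, 1.0650)

Margin = 2.326 × 0.1466 = 0.34099
Interval: 0.724 ± 0.34099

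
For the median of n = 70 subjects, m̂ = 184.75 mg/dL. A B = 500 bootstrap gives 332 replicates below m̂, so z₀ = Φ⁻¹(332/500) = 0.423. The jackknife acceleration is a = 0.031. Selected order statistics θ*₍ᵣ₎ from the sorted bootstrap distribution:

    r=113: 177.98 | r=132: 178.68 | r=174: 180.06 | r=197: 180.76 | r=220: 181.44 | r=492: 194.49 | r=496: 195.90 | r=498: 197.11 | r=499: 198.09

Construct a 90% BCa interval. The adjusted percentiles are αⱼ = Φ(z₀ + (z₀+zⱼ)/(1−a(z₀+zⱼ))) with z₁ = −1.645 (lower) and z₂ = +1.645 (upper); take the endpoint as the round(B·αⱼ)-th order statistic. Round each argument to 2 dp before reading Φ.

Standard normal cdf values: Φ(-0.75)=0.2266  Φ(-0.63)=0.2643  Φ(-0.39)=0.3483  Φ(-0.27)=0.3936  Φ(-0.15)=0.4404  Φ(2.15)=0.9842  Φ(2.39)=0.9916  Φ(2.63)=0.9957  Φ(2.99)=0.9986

(177.98, 197.11)

Lower: z₀ + z₁ = 0.423 + (-1.645) = -1.222; 1 − a(z₀+z₁) = 1 − (0.031)(-1.222) = 1.0379; argument = 0.423 + (-1.222)/1.0379 = -0.7544 → -0.75.
α₁ = Φ(-0.75) = 0.2266; rank = round(500 × 0.2266) = 113; θ*₍113₎ = 177.98.
Upper: z₀ + z₂ = 2.068; 1 − a(z₀+z₂) = 0.9359; argument = 2.6327 → 2.63; α₂ = 0.9957; rank = 498; θ*₍498₎ = 197.11.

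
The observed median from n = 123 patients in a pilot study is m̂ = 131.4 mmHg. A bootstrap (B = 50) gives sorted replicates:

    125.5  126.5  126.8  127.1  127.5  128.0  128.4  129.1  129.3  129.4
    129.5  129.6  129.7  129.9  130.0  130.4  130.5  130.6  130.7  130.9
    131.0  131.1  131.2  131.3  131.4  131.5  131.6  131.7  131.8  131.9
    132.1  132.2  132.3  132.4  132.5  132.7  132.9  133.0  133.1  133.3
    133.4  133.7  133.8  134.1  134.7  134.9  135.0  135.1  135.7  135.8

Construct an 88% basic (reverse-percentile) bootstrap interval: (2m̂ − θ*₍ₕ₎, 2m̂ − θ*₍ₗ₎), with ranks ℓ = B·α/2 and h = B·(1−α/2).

(127.8, 136.0)

Percentile endpoints at ranks 3 and 47: θ*₍3₎ = 126.8, θ*₍47₎ = 135.0.
Basic interval reflects these around m̂:
  lower = 2 × 131.4 − 135.0 = 127.8
  upper = 2 × 131.4 − 126.8 = 136.0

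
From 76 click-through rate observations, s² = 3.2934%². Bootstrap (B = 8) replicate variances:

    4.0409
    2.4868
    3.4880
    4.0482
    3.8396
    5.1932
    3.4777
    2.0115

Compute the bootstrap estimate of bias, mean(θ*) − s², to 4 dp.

mean(θ*) = (4.0409 + 2.4868 + 3.4880 + 4.0482 + 3.8396 + 5.1932 + 3.4777 + 2.0115) / 8 = 3.57324
bias = 3.57324 − 3.2934

bias = +0.2798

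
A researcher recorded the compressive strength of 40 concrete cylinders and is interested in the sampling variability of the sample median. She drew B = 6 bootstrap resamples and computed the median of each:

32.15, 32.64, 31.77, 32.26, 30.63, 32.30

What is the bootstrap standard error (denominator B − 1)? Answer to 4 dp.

SE* = 0.7084

Bootstrap SE is the standard deviation of the 6 replicate medians.
Mean of replicates: (32.15 + 32.64 + 31.77 + 32.26 + 30.63 + 32.30) / 6 = 191.75000 / 6 = 31.95833
Sum of squared deviations: (+0.19167)² + (+0.68167)² + (−0.18833)² + (+0.30167)² + (−1.32833)² + (+0.34167)² = 2.50908
Variance = 2.50908 / 5 = 0.50182
SE* = √0.50182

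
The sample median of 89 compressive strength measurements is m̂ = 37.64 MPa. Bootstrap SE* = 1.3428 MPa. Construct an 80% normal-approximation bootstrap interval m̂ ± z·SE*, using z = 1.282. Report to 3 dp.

(35.919, 39.361)

Margin = 1.282 × 1.3428 = 1.7215
Interval: 37.64 ± 1.7215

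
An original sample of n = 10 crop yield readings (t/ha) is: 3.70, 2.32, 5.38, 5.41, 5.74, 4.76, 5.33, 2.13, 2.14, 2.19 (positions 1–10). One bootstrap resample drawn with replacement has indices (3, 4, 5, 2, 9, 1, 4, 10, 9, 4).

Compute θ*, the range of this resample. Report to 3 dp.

Resample values: 5.38, 5.41, 5.74, 2.32, 2.14, 3.70, 5.41, 2.19, 2.14, 5.41.
Range = 5.74 − 2.14 = 3.600

θ* = 3.600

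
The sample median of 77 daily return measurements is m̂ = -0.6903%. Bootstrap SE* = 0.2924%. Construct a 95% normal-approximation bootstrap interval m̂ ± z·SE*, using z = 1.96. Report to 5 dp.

(-1.26340, -0.11720)

Margin = 1.96 × 0.2924 = 0.573104
Interval: -0.6903 ± 0.573104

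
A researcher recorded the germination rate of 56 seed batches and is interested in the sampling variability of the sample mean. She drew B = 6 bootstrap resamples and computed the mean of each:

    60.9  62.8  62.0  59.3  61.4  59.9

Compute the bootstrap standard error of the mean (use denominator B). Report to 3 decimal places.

SE* = 1.190

Bootstrap SE is the standard deviation of the 6 replicate means.
Mean of replicates: (60.9 + 62.8 + 62.0 + 59.3 + 61.4 + 59.9) / 6 = 366.3000 / 6 = 61.0500
Sum of squared deviations: (−0.1500)² + (+1.7500)² + (+0.9500)² + (−1.7500)² + (+0.3500)² + (−1.1500)² = 8.4950
Variance = 8.4950 / 6 = 1.4158
SE* = √1.4158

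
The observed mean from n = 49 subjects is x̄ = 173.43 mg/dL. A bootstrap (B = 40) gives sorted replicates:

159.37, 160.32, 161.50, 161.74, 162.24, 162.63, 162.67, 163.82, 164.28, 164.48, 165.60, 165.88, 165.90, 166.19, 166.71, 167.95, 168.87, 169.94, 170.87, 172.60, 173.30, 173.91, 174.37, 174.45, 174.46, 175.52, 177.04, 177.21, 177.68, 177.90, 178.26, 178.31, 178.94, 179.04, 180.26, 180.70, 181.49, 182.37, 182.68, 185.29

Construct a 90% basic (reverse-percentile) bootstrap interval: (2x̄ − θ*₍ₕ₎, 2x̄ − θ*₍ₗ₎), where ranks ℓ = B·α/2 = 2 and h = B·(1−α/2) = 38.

Percentile endpoints at ranks 2 and 38: θ*₍2₎ = 160.32, θ*₍38₎ = 182.37.
Basic interval reflects these around x̄:
  lower = 2 × 173.43 − 182.37 = 164.49
  upper = 2 × 173.43 − 160.32 = 186.54

(164.49, 186.54)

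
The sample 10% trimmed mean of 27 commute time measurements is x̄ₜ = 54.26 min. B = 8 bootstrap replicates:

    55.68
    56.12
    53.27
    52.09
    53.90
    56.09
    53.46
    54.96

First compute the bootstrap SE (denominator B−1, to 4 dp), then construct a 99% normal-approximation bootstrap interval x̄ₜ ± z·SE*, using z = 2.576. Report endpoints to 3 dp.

(50.427, 58.093)

Mean of replicates = 54.4462; sum of squared deviations = 15.4960; SE* = √(15.4960/7) = 1.4879
Margin = 2.576 × 1.4879 = 3.8328
Interval: 54.26 ± 3.8328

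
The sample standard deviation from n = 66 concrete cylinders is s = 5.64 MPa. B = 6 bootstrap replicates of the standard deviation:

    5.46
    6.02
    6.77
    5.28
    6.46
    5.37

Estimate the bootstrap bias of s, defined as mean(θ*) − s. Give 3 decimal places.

mean(θ*) = (5.46 + 6.02 + 6.77 + 5.28 + 6.46 + 5.37) / 6 = 5.8933
bias = 5.8933 − 5.64

bias = +0.253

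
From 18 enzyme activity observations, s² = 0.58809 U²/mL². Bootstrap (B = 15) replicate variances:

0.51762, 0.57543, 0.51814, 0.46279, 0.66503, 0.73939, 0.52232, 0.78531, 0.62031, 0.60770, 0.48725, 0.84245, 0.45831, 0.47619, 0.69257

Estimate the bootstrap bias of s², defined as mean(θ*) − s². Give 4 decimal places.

mean(θ*) = (0.51762 + 0.57543 + 0.51814 + 0.46279 + 0.66503 + 0.73939 + 0.52232 + 0.78531 + 0.62031 + 0.60770 + 0.48725 + 0.84245 + 0.45831 + 0.47619 + 0.69257) / 15 = 0.59805
bias = 0.59805 − 0.58809

bias = +0.0100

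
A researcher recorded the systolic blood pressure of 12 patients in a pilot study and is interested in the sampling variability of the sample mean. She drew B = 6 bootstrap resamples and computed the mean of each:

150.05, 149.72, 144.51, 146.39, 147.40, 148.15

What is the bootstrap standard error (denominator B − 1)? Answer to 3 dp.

Bootstrap SE is the standard deviation of the 6 replicate means.
Mean of replicates: (150.05 + 149.72 + 144.51 + 146.39 + 147.40 + 148.15) / 6 = 886.2200 / 6 = 147.7033
Sum of squared deviations: (+2.3467)² + (+2.0167)² + (−3.1933)² + (−1.3133)² + (−0.3033)² + (+0.4467)² = 21.7875
Variance = 21.7875 / 5 = 4.3575
SE* = √4.3575

SE* = 2.087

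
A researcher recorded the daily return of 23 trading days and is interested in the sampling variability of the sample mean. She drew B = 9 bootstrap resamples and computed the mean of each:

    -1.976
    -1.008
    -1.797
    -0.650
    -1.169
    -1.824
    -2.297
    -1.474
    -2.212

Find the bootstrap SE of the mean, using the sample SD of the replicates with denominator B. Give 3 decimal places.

Bootstrap SE is the standard deviation of the 9 replicate means.
Mean of replicates: ((-1.976) + (-1.008) + (-1.797) + (-0.650) + (-1.169) + (-1.824) + (-2.297) + (-1.474) + (-2.212)) / 9 = -14.4070 / 9 = -1.6008
Sum of squared deviations: (−0.3752)² + (+0.5928)² + (−0.1962)² + (+0.9508)² + (+0.4318)² + (−0.2232)² + (−0.6962)² + (+0.1268)² + (−0.6112)² = 2.5453
Variance = 2.5453 / 9 = 0.2828
SE* = √0.2828

SE* = 0.532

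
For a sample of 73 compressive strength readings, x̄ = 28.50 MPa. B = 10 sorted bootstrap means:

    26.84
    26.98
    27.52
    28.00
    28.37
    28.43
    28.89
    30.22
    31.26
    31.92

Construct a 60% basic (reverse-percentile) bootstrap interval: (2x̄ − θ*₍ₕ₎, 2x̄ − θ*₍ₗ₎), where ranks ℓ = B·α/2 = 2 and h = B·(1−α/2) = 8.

Percentile endpoints at ranks 2 and 8: θ*₍2₎ = 26.98, θ*₍8₎ = 30.22.
Basic interval reflects these around x̄:
  lower = 2 × 28.50 − 30.22 = 26.78
  upper = 2 × 28.50 − 26.98 = 30.02

(26.78, 30.02)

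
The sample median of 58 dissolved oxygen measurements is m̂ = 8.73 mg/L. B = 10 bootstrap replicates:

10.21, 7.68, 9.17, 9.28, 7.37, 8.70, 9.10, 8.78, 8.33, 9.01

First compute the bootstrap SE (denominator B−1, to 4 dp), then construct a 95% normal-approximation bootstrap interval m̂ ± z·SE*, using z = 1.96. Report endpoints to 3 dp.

(7.129, 10.331)

Mean of replicates = 8.7630; sum of squared deviations = 6.0064; SE* = √(6.0064/9) = 0.8169
Margin = 1.96 × 0.8169 = 1.6011
Interval: 8.73 ± 1.6011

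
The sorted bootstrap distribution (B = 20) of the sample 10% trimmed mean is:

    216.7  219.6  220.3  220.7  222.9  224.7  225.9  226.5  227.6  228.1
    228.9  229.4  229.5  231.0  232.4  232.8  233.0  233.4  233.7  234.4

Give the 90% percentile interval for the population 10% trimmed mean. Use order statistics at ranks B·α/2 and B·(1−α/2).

α = 0.10; lower rank = 20 × 0.050 = 1; upper rank = 20 × 0.950 = 19.
The 1st smallest replicate is 216.7; the 19th is 233.7.

(216.7, 233.7)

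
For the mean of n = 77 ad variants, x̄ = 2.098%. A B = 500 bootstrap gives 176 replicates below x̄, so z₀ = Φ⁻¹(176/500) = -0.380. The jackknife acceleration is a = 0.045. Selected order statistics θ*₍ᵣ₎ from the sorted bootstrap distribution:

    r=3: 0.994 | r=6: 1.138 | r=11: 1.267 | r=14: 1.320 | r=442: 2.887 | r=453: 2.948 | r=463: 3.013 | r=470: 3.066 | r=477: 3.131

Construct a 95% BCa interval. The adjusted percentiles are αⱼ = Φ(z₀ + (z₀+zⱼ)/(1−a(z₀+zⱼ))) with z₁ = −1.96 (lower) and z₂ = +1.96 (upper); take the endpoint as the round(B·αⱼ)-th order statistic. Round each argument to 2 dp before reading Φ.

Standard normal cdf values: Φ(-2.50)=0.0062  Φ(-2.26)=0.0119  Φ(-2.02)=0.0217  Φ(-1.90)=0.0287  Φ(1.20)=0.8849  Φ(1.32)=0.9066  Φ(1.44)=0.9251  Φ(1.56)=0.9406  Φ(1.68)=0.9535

(0.994, 2.948)

Lower: z₀ + z₁ = -0.380 + (-1.960) = -2.340; 1 − a(z₀+z₁) = 1 − (0.045)(-2.340) = 1.1053; argument = -0.380 + (-2.340)/1.1053 = -2.4971 → -2.50.
α₁ = Φ(-2.50) = 0.0062; rank = round(500 × 0.0062) = 3; θ*₍3₎ = 0.994.
Upper: z₀ + z₂ = 1.580; 1 − a(z₀+z₂) = 0.9289; argument = 1.3209 → 1.32; α₂ = 0.9066; rank = 453; θ*₍453₎ = 2.948.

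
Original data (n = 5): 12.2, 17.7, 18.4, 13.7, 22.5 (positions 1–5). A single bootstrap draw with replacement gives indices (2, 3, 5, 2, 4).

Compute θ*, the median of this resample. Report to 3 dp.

θ* = 17.700

Resample values: 17.7, 18.4, 22.5, 17.7, 13.7.
Sorted: 13.7, 17.7, 17.7, 18.4, 22.5
Median = middle value = 17.700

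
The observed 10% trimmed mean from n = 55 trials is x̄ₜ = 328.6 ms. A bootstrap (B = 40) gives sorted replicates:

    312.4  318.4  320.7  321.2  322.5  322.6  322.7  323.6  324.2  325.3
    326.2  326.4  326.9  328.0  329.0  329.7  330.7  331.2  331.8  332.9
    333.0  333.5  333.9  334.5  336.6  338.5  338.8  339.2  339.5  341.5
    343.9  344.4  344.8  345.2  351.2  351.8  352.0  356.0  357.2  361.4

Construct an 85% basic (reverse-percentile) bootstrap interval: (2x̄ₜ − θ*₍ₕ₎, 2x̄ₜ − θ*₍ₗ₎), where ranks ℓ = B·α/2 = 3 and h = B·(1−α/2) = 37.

(305.2, 336.5)

Percentile endpoints at ranks 3 and 37: θ*₍3₎ = 320.7, θ*₍37₎ = 352.0.
Basic interval reflects these around x̄ₜ:
  lower = 2 × 328.6 − 352.0 = 305.2
  upper = 2 × 328.6 − 320.7 = 336.5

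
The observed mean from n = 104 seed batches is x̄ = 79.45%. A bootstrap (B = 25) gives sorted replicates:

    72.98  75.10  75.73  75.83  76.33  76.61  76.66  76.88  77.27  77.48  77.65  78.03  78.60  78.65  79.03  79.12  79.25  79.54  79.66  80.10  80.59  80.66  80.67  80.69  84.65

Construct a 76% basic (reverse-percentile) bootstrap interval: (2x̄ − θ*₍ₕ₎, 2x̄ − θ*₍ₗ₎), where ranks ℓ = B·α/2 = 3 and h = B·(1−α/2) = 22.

Percentile endpoints at ranks 3 and 22: θ*₍3₎ = 75.73, θ*₍22₎ = 80.66.
Basic interval reflects these around x̄:
  lower = 2 × 79.45 − 80.66 = 78.24
  upper = 2 × 79.45 − 75.73 = 83.17

(78.24, 83.17)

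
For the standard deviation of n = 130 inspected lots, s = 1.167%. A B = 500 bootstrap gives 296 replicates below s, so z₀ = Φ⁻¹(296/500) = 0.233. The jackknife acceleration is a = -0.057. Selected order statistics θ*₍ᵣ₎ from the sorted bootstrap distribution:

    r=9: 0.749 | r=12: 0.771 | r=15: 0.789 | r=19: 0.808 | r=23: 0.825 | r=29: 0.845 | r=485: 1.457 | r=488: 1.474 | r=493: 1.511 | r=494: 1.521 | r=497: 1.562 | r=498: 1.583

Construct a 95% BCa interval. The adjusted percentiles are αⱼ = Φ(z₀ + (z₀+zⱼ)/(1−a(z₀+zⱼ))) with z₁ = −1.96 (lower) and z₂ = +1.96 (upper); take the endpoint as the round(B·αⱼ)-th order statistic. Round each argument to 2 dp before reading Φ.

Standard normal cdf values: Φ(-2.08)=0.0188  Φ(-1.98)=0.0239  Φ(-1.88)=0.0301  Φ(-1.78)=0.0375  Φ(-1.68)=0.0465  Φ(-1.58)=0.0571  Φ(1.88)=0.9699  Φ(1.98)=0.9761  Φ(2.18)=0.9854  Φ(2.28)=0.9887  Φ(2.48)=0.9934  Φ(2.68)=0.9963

(0.825, 1.511)

Lower: z₀ + z₁ = 0.233 + (-1.960) = -1.727; 1 − a(z₀+z₁) = 1 − (-0.057)(-1.727) = 0.9016; argument = 0.233 + (-1.727)/0.9016 = -1.6826 → -1.68.
α₁ = Φ(-1.68) = 0.0465; rank = round(500 × 0.0465) = 23; θ*₍23₎ = 0.825.
Upper: z₀ + z₂ = 2.193; 1 − a(z₀+z₂) = 1.1250; argument = 2.1823 → 2.18; α₂ = 0.9854; rank = 493; θ*₍493₎ = 1.511.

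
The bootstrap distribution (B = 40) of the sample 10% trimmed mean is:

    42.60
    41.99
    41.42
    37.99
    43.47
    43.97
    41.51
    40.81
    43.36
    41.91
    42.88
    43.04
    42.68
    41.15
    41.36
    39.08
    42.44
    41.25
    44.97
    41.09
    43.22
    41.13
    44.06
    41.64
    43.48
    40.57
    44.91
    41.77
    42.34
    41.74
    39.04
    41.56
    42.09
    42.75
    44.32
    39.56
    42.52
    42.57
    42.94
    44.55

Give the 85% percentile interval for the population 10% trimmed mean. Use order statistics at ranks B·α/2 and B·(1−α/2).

Sorted replicates: 37.99, 39.04, 39.08, 39.56, 40.57, 40.81, 41.09, 41.13, 41.15, 41.25, 41.36, 41.42, 41.51, 41.56, 41.64, 41.74, 41.77, 41.91, 41.99, 42.09, 42.34, 42.44, 42.52, 42.57, 42.60, 42.68, 42.75, 42.88, 42.94, 43.04, 43.22, 43.36, 43.47, 43.48, 43.97, 44.06, 44.32, 44.55, 44.91, 44.97
α = 0.15; lower rank = 40 × 0.075 = 3; upper rank = 40 × 0.925 = 37.
The 3rd smallest replicate is 39.08; the 37th is 44.32.

(39.08, 44.32)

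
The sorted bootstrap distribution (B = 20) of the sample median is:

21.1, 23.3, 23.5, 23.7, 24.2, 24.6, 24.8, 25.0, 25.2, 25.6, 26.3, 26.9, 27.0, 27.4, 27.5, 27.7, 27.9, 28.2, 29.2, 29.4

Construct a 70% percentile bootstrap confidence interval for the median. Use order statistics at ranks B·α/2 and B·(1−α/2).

α = 0.30; lower rank = 20 × 0.150 = 3; upper rank = 20 × 0.850 = 17.
The 3rd smallest replicate is 23.5; the 17th is 27.9.

(23.5, 27.9)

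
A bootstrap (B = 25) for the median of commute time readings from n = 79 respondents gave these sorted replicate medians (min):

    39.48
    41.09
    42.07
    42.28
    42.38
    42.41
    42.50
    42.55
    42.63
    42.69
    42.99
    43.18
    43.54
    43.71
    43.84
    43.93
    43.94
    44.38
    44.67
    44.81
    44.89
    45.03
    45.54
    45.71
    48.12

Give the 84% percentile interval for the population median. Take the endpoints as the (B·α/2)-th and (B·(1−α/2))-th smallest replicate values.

α = 0.16; lower rank = 25 × 0.080 = 2; upper rank = 25 × 0.920 = 23.
The 2nd smallest replicate is 41.09; the 23rd is 45.54.

(41.09, 45.54)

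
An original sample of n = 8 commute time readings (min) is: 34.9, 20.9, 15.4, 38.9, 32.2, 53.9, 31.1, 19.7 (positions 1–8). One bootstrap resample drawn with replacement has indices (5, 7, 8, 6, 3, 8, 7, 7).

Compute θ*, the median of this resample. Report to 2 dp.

Resample values: 32.2, 31.1, 19.7, 53.9, 15.4, 19.7, 31.1, 31.1.
Sorted: 15.4, 19.7, 19.7, 31.1, 31.1, 31.1, 32.2, 53.9
Median = average of the two middle values = 31.10

θ* = 31.10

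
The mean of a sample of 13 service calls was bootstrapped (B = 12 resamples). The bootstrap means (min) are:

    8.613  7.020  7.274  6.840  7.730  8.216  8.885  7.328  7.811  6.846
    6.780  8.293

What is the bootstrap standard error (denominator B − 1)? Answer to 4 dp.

Bootstrap SE is the standard deviation of the 12 replicate means.
Mean of replicates: (8.613 + 7.020 + 7.274 + 6.840 + 7.730 + 8.216 + 8.885 + 7.328 + 7.811 + 6.846 + 6.780 + 8.293) / 12 = 91.63600 / 12 = 7.63633
Sum of squared deviations: (+0.97667)² + (−0.61633)² + (−0.36233)² + (−0.79633)² + (+0.09367)² + (+0.57967)² + (+1.24867)² + (−0.30833)² + (+0.17467)² + (−0.79033)² + (−0.85633)² + (+0.65667)² = 5.91785
Variance = 5.91785 / 11 = 0.53799
SE* = √0.53799

SE* = 0.7335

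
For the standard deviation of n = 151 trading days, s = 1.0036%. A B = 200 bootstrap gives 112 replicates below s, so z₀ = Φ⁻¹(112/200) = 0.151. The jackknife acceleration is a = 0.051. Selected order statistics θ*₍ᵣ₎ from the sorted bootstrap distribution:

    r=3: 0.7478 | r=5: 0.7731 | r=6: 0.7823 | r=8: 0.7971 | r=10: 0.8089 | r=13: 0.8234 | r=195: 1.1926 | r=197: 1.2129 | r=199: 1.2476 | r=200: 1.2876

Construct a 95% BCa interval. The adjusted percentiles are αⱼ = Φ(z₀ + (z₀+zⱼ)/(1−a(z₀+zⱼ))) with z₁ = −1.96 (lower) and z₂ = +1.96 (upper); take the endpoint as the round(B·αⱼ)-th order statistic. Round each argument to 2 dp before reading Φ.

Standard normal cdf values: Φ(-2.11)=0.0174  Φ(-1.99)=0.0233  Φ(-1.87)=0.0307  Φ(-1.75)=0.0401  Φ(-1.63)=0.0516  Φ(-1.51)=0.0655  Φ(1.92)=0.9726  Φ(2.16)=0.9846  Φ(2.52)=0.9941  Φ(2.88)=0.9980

(0.8234, 1.2476)

Lower: z₀ + z₁ = 0.151 + (-1.960) = -1.809; 1 − a(z₀+z₁) = 1 − (0.051)(-1.809) = 1.0923; argument = 0.151 + (-1.809)/1.0923 = -1.5052 → -1.51.
α₁ = Φ(-1.51) = 0.0655; rank = round(200 × 0.0655) = 13; θ*₍13₎ = 0.8234.
Upper: z₀ + z₂ = 2.111; 1 − a(z₀+z₂) = 0.8923; argument = 2.5167 → 2.52; α₂ = 0.9941; rank = 199; θ*₍199₎ = 1.2476.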